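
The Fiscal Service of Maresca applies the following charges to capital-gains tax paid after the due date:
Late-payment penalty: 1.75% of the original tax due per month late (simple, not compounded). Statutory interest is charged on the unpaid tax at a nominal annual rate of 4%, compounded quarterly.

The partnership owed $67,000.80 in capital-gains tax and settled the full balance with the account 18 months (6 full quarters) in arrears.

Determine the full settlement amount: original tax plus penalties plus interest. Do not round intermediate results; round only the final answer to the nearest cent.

Late-payment penalty = 1.75% × $67,000.80 × 18 mo = $21,105.25…
Interest (4%/yr ÷ 4 = 1%/quarter): $67,000.80 × ((1 + 0.01)^6 − 1) = $4,121.8993…
Total = $67,000.80 + $21,105.2520 + $4,121.8993… = $92,227.95

$92,227.95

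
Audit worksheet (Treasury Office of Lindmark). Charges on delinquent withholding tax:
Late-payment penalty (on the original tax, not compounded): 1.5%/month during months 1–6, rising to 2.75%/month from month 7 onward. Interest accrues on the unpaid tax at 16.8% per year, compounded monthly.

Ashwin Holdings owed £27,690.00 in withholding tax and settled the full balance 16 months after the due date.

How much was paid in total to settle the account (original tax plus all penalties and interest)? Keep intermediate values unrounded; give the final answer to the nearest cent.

Penalty, months 1–6: 6 × 1.5% × £27,690.00 = £2,492.10
Penalty, months 7–16: 10 × 2.75% × £27,690.00 = £7,614.75
Interest (16.8%/yr ÷ 12 = 1.4%/month): £27,690.00 × ((1 + 0.014)^16 − 1) = £6,898.3811…
Total = £27,690.00 + £10,106.8500 + £6,898.3811… = £44,695.23

£44,695.23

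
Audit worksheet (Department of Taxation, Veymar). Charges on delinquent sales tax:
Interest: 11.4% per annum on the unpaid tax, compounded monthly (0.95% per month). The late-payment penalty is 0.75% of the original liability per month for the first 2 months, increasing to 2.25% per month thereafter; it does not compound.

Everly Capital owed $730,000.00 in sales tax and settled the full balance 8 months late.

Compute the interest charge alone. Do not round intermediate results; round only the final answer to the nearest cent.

Interest: $730,000.00 × ((1 + 0.0095)^8 − 1) = $730,000.00 × 0.0785756… = $57,360.1789…

$57,360.18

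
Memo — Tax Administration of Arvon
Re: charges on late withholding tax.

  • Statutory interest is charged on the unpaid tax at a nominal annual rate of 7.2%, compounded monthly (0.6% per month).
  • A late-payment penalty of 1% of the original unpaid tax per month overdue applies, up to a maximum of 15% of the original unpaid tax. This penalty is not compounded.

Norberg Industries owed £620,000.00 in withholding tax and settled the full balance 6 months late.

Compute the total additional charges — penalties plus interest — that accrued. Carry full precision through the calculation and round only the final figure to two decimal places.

Penalty: 6 × 1% × £620,000.00 = £37,200.00 (below the 15% cap of £93,000.00)
Interest: £620,000.00 × ((1 + 0.006)^6 − 1) = £620,000.00 × 0.0365443… = £22,657.4905…
Penalties + interest = £37,200.0000 + £22,657.4905… = £59,857.49

£59,857.49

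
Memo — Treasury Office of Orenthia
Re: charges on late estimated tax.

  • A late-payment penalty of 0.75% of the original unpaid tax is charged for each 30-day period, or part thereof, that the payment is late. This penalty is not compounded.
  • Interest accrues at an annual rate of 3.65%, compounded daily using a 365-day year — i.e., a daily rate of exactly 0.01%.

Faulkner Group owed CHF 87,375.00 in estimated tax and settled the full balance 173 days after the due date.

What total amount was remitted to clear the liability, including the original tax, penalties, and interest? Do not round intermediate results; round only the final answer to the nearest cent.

Penalty periods: ⌈173/30⌉ = 6; penalty = 6 × 0.75% × CHF 87,375.00 = CHF 3,931.88…
Interest: CHF 87,375.00 × ((1 + 0.0001)^173 − 1) = CHF 87,375.00 × 0.01744963… = CHF 1,524.6616…
Total = CHF 87,375.00 + CHF 3,931.8750 + CHF 1,524.6616… = CHF 92,831.54

CHF 92,831.54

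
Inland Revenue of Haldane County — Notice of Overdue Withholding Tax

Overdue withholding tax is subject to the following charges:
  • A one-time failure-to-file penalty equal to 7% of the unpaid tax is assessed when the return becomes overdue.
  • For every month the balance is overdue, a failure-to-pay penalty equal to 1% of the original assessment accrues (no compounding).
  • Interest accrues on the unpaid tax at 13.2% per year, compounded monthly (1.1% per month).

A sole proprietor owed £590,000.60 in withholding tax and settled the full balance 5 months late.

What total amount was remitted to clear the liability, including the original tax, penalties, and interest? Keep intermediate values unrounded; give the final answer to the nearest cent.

£693,972.50

Failure-to-file penalty: 7% × £590,000.60 = £41,300.04…
Failure-to-pay penalty = 1% × £590,000.60 × 5 mo = £29,500.03
Interest: £590,000.60 × ((1 + 0.011)^5 − 1) = £590,000.60 × 0.0562234… = £33,171.8299…
Total = £590,000.60 + £70,800.0720 + £33,171.8299… = £693,972.50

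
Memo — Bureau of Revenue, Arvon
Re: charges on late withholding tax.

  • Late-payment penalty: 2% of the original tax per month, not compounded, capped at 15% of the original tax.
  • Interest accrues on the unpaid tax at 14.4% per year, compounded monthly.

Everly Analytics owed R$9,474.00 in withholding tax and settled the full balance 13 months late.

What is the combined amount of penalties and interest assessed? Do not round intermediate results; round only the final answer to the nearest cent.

Penalty (uncapped): 13 × 2% × R$9,474.00 = R$2,463.24; cap = 15% × R$9,474.00 = R$1,421.10 → penalty = R$1,421.10
Interest (14.4%/yr ÷ 12 = 1.2%/month): R$9,474.00 × ((1 + 0.012)^13 − 1) = R$1,589.1816…
Penalties + interest = R$1,421.1000 + R$1,589.1816… = R$3,010.28

R$3,010.28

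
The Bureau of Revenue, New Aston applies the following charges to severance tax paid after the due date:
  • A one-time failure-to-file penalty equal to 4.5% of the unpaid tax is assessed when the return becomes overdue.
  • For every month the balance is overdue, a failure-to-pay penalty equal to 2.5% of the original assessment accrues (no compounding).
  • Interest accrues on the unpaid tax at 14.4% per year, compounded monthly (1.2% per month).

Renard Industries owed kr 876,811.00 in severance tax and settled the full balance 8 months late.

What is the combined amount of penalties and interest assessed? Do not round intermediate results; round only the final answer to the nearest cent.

kr 302,613.99

Failure-to-file penalty: 4.5% × kr 876,811.00 = kr 39,456.50…
Failure-to-pay penalty: 8 × 2.5% × kr 876,811.00 = kr 175,362.20
Interest: kr 876,811.00 × ((1 + 0.012)^8 − 1) = kr 876,811.00 × 0.1001302… = kr 87,795.2902…
Penalties + interest = kr 214,818.6950 + kr 87,795.2902… = kr 302,613.99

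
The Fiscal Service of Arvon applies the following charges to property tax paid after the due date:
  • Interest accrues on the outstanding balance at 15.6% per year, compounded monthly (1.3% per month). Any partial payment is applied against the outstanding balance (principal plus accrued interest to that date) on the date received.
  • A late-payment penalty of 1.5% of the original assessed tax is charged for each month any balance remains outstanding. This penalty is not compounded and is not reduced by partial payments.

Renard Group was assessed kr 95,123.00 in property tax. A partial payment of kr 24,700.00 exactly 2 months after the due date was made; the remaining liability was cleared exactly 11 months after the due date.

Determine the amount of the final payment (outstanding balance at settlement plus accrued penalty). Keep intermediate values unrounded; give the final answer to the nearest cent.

kr 97,595.62

Balance at month 2: kr 95,123.0000 × (1 + 0.013)^2 = kr 97,612.2738…
After kr 24,700.00 payment: kr 97,612.2738… − kr 24,700.00 = kr 72,912.2738…
Balance at month 11: kr 72,912.2738… × (1 + 0.013)^9 = kr 81,900.3297…
Penalty: 11 × 1.5% × kr 95,123.00 = kr 15,695.30…
Final settlement = outstanding balance + penalty = kr 81,900.3297… + kr 15,695.30… = kr 97,595.62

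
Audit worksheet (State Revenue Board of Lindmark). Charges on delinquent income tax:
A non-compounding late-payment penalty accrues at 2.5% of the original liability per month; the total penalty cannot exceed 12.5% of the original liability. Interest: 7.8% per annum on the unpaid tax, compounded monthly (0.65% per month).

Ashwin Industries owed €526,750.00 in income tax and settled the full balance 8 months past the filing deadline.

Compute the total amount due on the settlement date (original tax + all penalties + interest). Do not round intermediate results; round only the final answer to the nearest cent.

Penalty (uncapped): 8 × 2.5% × €526,750.00 = €105,350.00; cap = 12.5% × €526,750.00 = €65,843.75 → penalty = €65,843.75
Interest: €526,750.00 × ((1 + 0.0065)^8 − 1) = €526,750.00 × 0.0531985… = €28,022.3123…
Total = €526,750.00 + €65,843.7500 + €28,022.3123… = €620,616.06

€620,616.06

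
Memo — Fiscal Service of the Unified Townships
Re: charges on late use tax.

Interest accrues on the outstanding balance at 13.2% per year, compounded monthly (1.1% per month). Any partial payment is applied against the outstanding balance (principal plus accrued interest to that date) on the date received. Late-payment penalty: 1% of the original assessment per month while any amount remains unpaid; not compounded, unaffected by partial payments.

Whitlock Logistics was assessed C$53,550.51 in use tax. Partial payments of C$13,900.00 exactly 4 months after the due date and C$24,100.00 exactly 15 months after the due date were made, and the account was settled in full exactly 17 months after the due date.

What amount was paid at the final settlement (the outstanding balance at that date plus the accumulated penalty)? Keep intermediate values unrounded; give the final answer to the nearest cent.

Balance at month 4: C$53,550.5100 × (1 + 0.011)^4 = C$55,945.8960…
After C$13,900.00 payment: C$55,945.8960… − C$13,900.00 = C$42,045.8960…
Balance at month 15: C$42,045.8960… × (1 + 0.011)^11 = C$47,422.7051…
After C$24,100.00 payment: C$47,422.7051… − C$24,100.00 = C$23,322.7051…
Balance at month 17: C$23,322.7051… × (1 + 0.011)^2 = C$23,838.6266…
Penalty: 17 × 1% × C$53,550.51 = C$9,103.59…
Final settlement = outstanding balance + penalty = C$23,838.6266… + C$9,103.59… = C$32,942.21

C$32,942.21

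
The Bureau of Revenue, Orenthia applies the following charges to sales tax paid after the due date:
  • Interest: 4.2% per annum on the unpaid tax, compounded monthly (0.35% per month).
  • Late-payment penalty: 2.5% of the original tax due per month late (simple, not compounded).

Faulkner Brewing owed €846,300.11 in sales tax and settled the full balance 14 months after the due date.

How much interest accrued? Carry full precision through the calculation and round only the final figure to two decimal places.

Interest: €846,300.11 × ((1 + 0.0035)^14 − 1) = €846,300.11 × 0.0501305… = €42,425.4542…

€42,425.45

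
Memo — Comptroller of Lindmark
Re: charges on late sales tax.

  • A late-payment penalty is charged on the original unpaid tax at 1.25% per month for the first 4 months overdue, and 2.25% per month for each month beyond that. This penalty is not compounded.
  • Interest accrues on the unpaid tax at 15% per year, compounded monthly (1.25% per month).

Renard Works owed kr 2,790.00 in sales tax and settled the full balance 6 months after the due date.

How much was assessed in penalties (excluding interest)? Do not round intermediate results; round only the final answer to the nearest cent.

Penalty, months 1–4: 4 × 1.25% × kr 2,790.00 = kr 139.50
Penalty, months 5–6: 2 × 2.25% × kr 2,790.00 = kr 125.55
Total penalty = kr 139.50 + kr 125.55 = kr 265.05

kr 265.05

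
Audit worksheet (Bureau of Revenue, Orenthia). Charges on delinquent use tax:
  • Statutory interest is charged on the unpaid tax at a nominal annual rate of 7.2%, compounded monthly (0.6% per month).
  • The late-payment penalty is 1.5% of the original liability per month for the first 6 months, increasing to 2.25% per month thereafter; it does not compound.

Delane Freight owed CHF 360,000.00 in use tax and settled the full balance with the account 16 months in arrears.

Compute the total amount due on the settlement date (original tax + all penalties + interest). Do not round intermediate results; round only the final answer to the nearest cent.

Penalty, months 1–6: 6 × 1.5% × CHF 360,000.00 = CHF 32,400.00
Penalty, months 7–16: 10 × 2.25% × CHF 360,000.00 = CHF 81,000.00
Interest: CHF 360,000.00 × ((1 + 0.006)^16 − 1) = CHF 360,000.00 × 0.1004434… = CHF 36,159.6071…
Total = CHF 360,000.00 + CHF 113,400.0000 + CHF 36,159.6071… = CHF 509,559.61

CHF 509,559.61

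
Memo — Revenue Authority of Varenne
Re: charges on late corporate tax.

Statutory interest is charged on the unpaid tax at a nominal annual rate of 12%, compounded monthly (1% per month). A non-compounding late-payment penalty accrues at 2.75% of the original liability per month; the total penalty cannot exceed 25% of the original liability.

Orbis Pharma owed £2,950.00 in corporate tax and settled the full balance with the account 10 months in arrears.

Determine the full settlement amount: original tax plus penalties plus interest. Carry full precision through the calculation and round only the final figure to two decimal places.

£3,996.14

Penalty (uncapped): 10 × 2.75% × £2,950.00 = £811.25; cap = 25% × £2,950.00 = £737.50 → penalty = £737.50
Interest: £2,950.00 × ((1 + 0.01)^10 − 1) = £2,950.00 × 0.1046221… = £308.6353…
Total = £2,950.00 + £737.5000 + £308.6353… = £3,996.14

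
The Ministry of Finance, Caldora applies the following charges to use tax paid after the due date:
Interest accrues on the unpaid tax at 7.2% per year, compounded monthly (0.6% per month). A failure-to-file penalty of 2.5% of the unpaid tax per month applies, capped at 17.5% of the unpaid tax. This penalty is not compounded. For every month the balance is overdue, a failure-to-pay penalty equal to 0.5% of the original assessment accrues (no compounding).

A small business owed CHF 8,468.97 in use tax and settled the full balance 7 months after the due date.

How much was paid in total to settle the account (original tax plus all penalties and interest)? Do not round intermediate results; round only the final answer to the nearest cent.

CHF 10,609.62

Failure-to-file: 7 × 2.5% × CHF 8,468.97 = CHF 1,482.07…, capped at 17.5% × CHF 8,468.97 = CHF 1,482.07…
Failure-to-pay penalty: 7 × 0.5% × CHF 8,468.97 = CHF 296.41…
Interest: CHF 8,468.97 × ((1 + 0.006)^7 − 1) = CHF 8,468.97 × 0.0427636… = CHF 362.1637…
Total = CHF 8,468.97 + CHF 1,778.4837 + CHF 362.1637… = CHF 10,609.62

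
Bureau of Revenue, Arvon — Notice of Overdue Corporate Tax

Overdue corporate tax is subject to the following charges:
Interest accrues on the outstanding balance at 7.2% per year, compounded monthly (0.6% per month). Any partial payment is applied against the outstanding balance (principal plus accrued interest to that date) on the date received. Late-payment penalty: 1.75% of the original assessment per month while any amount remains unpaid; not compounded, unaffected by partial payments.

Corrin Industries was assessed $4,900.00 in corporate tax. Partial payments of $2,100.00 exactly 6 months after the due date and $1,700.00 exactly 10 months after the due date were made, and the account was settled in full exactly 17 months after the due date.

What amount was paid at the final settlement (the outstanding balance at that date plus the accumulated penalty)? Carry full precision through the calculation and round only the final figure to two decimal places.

Balance at month 6: $4,900.0000 × (1 + 0.006)^6 = $5,079.0673…
After $2,100.00 payment: $5,079.0673… − $2,100.00 = $2,979.0673…
Balance at month 10: $2,979.0673… × (1 + 0.006)^4 = $3,051.2109…
After $1,700.00 payment: $3,051.2109… − $1,700.00 = $1,351.2109…
Balance at month 17: $1,351.2109… × (1 + 0.006)^7 = $1,408.9936…
Penalty: 17 × 1.75% × $4,900.00 = $1,457.75
Final settlement = outstanding balance + penalty = $1,408.9936… + $1,457.75 = $2,866.74

$2,866.74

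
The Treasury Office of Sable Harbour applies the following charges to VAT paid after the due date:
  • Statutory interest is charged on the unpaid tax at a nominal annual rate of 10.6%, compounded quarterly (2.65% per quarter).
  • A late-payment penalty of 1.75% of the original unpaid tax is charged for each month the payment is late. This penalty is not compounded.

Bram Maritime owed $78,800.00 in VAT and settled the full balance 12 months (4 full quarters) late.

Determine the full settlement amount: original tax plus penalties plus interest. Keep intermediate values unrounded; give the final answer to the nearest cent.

Late-payment penalty = 1.75% × $78,800.00 × 12 mo = $16,548.00
Interest: $78,800.00 × ((1 + 0.0265)^4 − 1) = $78,800.00 × 0.1102884… = $8,690.7284…
Total = $78,800.00 + $16,548.0000 + $8,690.7284… = $104,038.73

$104,038.73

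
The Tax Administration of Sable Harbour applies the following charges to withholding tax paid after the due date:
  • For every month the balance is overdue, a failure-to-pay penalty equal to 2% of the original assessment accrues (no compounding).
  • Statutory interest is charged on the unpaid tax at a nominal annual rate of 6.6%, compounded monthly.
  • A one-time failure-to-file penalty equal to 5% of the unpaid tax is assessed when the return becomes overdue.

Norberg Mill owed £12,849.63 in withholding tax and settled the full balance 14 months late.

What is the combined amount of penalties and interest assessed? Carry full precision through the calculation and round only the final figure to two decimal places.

Failure-to-file penalty: 5% × £12,849.63 = £642.48…
Failure-to-pay penalty = 2% × £12,849.63 × 14 mo = £3,597.90…
Interest (6.6%/yr ÷ 12 = 0.55%/month): £12,849.63 × ((1 + 0.0055)^14 − 1) = £1,025.5834…
Penalties + interest = £4,240.3779 + £1,025.5834… = £5,265.96

£5,265.96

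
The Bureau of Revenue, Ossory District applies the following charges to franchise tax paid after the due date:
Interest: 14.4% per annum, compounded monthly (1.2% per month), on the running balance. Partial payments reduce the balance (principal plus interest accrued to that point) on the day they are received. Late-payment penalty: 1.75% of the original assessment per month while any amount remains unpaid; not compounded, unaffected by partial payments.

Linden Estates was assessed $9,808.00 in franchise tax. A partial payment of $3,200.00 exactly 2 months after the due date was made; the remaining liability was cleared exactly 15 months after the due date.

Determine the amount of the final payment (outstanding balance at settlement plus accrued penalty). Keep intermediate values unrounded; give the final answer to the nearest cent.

$10,567.56

Balance at month 2: $9,808.0000 × (1 + 0.012)^2 = $10,044.8044…
After $3,200.00 payment: $10,044.8044… − $3,200.00 = $6,844.8044…
Balance at month 15: $6,844.8044… × (1 + 0.012)^13 = $7,992.9611…
Penalty: 15 × 1.75% × $9,808.00 = $2,574.60
Final settlement = outstanding balance + penalty = $7,992.9611… + $2,574.60 = $10,567.56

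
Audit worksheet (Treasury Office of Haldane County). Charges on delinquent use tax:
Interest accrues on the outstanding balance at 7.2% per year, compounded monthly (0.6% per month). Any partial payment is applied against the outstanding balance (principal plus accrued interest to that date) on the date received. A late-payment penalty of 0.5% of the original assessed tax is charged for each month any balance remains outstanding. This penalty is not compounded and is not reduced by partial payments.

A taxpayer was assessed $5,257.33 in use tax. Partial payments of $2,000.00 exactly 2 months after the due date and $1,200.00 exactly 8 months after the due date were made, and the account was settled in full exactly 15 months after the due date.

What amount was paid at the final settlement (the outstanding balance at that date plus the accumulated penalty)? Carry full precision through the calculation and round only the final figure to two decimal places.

$2,732.13

Balance at month 2: $5,257.3300 × (1 + 0.006)^2 = $5,320.6072…
After $2,000.00 payment: $5,320.6072… − $2,000.00 = $3,320.6072…
Balance at month 8: $3,320.6072… × (1 + 0.006)^6 = $3,441.9566…
After $1,200.00 payment: $3,441.9566… − $1,200.00 = $2,241.9566…
Balance at month 15: $2,241.9566… × (1 + 0.006)^7 = $2,337.8308…
Penalty: 15 × 0.5% × $5,257.33 = $394.30…
Final settlement = outstanding balance + penalty = $2,337.8308… + $394.30… = $2,732.13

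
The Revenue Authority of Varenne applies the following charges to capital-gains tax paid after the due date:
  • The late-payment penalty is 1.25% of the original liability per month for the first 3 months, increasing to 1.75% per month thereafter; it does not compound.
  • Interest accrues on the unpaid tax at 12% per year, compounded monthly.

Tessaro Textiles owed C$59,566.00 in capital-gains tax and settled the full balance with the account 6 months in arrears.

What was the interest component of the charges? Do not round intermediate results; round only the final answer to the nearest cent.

Interest (12%/yr ÷ 12 = 1%/month): C$59,566.00 × ((1 + 0.01)^6 − 1) = C$3,664.5093…

C$3,664.51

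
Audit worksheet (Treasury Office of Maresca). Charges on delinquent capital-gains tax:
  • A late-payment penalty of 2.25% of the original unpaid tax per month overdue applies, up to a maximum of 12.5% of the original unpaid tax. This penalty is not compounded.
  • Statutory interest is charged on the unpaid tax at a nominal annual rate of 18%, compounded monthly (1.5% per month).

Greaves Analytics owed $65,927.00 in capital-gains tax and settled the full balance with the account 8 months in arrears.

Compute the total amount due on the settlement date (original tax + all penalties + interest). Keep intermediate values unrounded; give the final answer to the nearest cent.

Penalty (uncapped): 8 × 2.25% × $65,927.00 = $11,866.86; cap = 12.5% × $65,927.00 = $8,240.88… → penalty = $8,240.88…
Interest: $65,927.00 × ((1 + 0.015)^8 − 1) = $65,927.00 × 0.1264926… = $8,339.2768…
Total = $65,927.00 + $8,240.8750 + $8,339.2768… = $82,507.15

$82,507.15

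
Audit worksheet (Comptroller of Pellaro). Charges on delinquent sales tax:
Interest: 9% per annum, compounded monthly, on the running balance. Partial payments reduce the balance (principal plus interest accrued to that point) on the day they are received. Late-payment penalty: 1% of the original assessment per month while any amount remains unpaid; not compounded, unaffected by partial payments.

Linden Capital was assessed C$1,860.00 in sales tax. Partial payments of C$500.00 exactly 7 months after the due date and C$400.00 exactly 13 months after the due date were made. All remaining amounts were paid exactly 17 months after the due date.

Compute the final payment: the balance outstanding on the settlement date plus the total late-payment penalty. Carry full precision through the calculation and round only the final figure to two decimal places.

Monthly rate = 9% ÷ 12 = 0.75%
Balance at month 7: C$1,860.0000 × (1 + 0.0075)^7 = C$1,959.8748…
After C$500.00 payment: C$1,959.8748… − C$500.00 = C$1,459.8748…
Balance at month 13: C$1,459.8748… × (1 + 0.0075)^6 = C$1,526.8133…
After C$400.00 payment: C$1,526.8133… − C$400.00 = C$1,126.8133…
Balance at month 17: C$1,126.8133… × (1 + 0.0075)^4 = C$1,160.9999…
Penalty: 17 × 1% × C$1,860.00 = C$316.20
Final settlement = outstanding balance + penalty = C$1,160.9999… + C$316.20 = C$1,477.20

C$1,477.20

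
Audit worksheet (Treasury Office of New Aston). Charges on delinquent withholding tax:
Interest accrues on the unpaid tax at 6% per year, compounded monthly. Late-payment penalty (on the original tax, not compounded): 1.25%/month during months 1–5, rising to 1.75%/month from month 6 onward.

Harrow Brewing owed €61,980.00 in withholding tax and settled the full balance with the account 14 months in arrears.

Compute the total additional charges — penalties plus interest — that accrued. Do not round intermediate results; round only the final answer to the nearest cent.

Penalty, months 1–5: 5 × 1.25% × €61,980.00 = €3,873.75
Penalty, months 6–14: 9 × 1.75% × €61,980.00 = €9,761.85
Interest (6%/yr ÷ 12 = 0.5%/month): €61,980.00 × ((1 + 0.005)^14 − 1) = €4,482.4638…
Penalties + interest = €13,635.6000 + €4,482.4638… = €18,118.06

€18,118.06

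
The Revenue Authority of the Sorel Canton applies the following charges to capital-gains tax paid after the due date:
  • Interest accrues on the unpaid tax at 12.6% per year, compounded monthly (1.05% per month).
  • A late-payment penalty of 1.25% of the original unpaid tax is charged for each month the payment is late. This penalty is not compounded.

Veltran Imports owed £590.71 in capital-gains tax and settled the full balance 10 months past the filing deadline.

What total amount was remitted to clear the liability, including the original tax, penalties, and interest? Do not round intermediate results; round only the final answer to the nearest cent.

£729.59

Late-payment penalty = 1.25% × £590.71 × 10 mo = £73.84…
Interest: £590.71 × ((1 + 0.0105)^10 − 1) = £590.71 × 0.1101028… = £65.0388…
Total = £590.71 + £73.8388… + £65.0388… = £729.59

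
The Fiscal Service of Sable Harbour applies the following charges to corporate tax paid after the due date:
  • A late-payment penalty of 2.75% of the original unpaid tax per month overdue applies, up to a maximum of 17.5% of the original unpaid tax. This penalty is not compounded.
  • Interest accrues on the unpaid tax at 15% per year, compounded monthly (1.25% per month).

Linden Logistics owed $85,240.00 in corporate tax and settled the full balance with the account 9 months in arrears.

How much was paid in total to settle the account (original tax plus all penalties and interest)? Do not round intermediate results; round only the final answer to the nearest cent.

Penalty (uncapped): 9 × 2.75% × $85,240.00 = $21,096.90; cap = 17.5% × $85,240.00 = $14,917.00 → penalty = $14,917.00
Interest: $85,240.00 × ((1 + 0.0125)^9 − 1) = $85,240.00 × 0.1182922… = $10,083.2252…
Total = $85,240.00 + $14,917.0000 + $10,083.2252… = $110,240.23

$110,240.23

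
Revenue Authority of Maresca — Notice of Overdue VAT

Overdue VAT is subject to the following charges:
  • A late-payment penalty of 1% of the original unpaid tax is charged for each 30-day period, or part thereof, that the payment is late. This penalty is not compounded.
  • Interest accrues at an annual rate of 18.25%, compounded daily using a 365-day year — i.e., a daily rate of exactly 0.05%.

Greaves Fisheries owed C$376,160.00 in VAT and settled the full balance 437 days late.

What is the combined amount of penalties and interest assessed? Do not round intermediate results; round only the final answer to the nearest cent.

C$148,260.11

Penalty periods: ⌈437/30⌉ = 15; penalty = 15 × 1% × C$376,160.00 = C$56,424.00
Interest: C$376,160.00 × ((1 + 0.0005)^437 − 1) = C$376,160.00 × 0.24414108… = C$91,836.1072…
Penalties + interest = C$56,424.0000 + C$91,836.1072… = C$148,260.11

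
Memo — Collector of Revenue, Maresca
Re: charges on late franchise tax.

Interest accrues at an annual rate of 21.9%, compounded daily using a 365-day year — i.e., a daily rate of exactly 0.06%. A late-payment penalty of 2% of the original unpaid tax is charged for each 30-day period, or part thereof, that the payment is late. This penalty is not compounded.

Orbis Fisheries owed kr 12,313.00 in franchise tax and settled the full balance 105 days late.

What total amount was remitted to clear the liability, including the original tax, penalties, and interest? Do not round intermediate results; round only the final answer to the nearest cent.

kr 14,098.47

Penalty periods: ⌈105/30⌉ = 4; penalty = 4 × 2% × kr 12,313.00 = kr 985.04
Interest: kr 12,313.00 × ((1 + 0.0006)^105 − 1) = kr 12,313.00 × 0.06500672… = kr 800.4277…
Total = kr 12,313.00 + kr 985.0400 + kr 800.4277… = kr 14,098.47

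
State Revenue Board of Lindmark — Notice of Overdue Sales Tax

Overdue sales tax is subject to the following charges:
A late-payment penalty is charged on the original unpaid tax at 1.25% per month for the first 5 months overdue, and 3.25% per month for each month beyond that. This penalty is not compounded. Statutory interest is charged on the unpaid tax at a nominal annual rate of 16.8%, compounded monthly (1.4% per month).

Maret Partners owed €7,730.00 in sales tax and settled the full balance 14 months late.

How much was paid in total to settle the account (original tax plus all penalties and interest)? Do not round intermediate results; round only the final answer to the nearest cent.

Penalty, months 1–5: 5 × 1.25% × €7,730.00 = €483.13…
Penalty, months 6–14: 9 × 3.25% × €7,730.00 = €2,261.03…
Interest: €7,730.00 × ((1 + 0.014)^14 − 1) = €7,730.00 × 0.2148744… = €1,660.9789…
Total = €7,730.00 + €2,744.1500 + €1,660.9789… = €12,135.13

€12,135.13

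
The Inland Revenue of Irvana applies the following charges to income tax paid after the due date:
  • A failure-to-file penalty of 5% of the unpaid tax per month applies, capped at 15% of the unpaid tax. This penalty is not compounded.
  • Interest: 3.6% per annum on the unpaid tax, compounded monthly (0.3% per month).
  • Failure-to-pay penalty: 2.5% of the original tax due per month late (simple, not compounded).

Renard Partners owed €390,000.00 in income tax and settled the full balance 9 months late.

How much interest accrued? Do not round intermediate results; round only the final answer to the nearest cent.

Interest: €390,000.00 × ((1 + 0.003)^9 − 1) = €390,000.00 × 0.0273263… = €10,657.2485…

€10,657.25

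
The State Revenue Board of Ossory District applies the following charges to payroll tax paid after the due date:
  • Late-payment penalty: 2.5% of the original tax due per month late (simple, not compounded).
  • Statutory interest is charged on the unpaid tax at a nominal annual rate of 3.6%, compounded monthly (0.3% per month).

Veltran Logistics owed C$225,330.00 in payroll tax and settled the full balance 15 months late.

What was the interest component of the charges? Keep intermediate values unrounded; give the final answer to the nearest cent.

Interest: C$225,330.00 × ((1 + 0.003)^15 − 1) = C$225,330.00 × 0.0459574… = C$10,355.5801…

C$10,355.58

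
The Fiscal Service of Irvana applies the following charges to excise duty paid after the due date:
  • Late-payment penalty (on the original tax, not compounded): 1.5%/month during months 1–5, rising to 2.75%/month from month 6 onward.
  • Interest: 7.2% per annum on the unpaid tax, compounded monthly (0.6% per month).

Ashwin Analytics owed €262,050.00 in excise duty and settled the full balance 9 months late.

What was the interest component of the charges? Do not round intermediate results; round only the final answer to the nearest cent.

Interest: €262,050.00 × ((1 + 0.006)^9 − 1) = €262,050.00 × 0.0553143… = €14,495.1145…

€14,495.11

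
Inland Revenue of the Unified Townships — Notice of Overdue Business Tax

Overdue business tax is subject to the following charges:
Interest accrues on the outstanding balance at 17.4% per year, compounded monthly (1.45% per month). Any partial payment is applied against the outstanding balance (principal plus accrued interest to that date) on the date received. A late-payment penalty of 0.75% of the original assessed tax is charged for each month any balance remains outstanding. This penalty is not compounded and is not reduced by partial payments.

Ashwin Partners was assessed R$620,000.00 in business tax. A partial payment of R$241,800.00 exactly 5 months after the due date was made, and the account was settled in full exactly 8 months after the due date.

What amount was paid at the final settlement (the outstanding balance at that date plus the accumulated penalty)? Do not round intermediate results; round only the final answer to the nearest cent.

R$480,406.18

Balance at month 5: R$620,000.0000 × (1 + 0.0145)^5 = R$666,272.5889…
After R$241,800.00 payment: R$666,272.5889… − R$241,800.00 = R$424,472.5889…
Balance at month 8: R$424,472.5889… × (1 + 0.0145)^3 = R$443,206.1767…
Penalty: 8 × 0.75% × R$620,000.00 = R$37,200.00
Final settlement = outstanding balance + penalty = R$443,206.1767… + R$37,200.00 = R$480,406.18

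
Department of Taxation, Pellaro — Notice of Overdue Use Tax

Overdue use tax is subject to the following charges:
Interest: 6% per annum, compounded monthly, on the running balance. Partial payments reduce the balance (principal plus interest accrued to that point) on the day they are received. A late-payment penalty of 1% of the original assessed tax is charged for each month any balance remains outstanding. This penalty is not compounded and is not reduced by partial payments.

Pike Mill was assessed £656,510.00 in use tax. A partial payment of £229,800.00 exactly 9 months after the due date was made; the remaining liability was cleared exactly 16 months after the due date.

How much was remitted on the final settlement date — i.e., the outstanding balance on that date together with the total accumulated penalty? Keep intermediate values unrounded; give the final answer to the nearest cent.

Monthly rate = 6% ÷ 12 = 0.5%
Balance at month 9: £656,510.0000 × (1 + 0.005)^9 = £686,650.7543…
After £229,800.00 payment: £686,650.7543… − £229,800.00 = £456,850.7543…
Balance at month 16: £456,850.7543… × (1 + 0.005)^7 = £473,082.3861…
Penalty: 16 × 1% × £656,510.00 = £105,041.60
Final settlement = outstanding balance + penalty = £473,082.3861… + £105,041.60 = £578,123.99

£578,123.99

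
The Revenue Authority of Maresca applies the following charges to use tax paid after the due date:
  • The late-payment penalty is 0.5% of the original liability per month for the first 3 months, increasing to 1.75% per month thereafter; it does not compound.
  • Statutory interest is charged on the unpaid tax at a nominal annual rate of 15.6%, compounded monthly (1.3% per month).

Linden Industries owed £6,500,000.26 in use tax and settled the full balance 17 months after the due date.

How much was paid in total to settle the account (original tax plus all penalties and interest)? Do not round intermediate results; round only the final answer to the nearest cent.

£9,786,064.30

Penalty, months 1–3: 3 × 0.5% × £6,500,000.26 = £97,500.00…
Penalty, months 4–17: 14 × 1.75% × £6,500,000.26 = £1,592,500.06…
Interest: £6,500,000.26 × ((1 + 0.013)^17 − 1) = £6,500,000.26 × 0.2455483… = £1,596,063.9730…
Total = £6,500,000.26 + £1,690,000.0676 + £1,596,063.9730… = £9,786,064.30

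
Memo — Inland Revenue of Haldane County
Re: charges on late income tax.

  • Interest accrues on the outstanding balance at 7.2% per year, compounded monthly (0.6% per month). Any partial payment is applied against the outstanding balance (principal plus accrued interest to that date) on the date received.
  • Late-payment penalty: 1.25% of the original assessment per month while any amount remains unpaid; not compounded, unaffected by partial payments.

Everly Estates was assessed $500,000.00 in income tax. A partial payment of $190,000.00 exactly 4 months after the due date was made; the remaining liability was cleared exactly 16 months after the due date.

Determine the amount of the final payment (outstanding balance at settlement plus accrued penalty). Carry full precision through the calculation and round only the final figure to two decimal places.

$446,081.08

Balance at month 4: $500,000.0000 × (1 + 0.006)^4 = $512,108.4326…
After $190,000.00 payment: $512,108.4326… − $190,000.00 = $322,108.4326…
Balance at month 16: $322,108.4326… × (1 + 0.006)^12 = $346,081.0847…
Penalty: 16 × 1.25% × $500,000.00 = $100,000.00
Final settlement = outstanding balance + penalty = $346,081.0847… + $100,000.00 = $446,081.08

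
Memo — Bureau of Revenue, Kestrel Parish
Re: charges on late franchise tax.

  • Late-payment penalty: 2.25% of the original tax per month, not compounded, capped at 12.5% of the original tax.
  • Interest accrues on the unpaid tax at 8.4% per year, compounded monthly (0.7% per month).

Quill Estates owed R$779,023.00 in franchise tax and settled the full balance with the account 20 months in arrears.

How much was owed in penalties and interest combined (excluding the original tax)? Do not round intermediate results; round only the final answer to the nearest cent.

R$214,007.68

Penalty (uncapped): 20 × 2.25% × R$779,023.00 = R$350,560.35; cap = 12.5% × R$779,023.00 = R$97,377.88… → penalty = R$97,377.88…
Interest: R$779,023.00 × ((1 + 0.007)^20 − 1) = R$779,023.00 × 0.1497129… = R$116,629.8066…
Penalties + interest = R$97,377.8750 + R$116,629.8066… = R$214,007.68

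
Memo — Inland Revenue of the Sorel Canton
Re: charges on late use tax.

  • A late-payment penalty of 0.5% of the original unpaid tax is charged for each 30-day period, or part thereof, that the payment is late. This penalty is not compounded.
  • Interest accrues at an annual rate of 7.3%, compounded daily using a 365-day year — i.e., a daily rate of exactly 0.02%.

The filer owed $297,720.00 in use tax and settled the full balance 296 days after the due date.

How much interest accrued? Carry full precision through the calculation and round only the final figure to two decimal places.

$18,155.30

Interest: $297,720.00 × ((1 + 0.0002)^296 − 1) = $297,720.00 × 0.06098114… = $18,155.3041…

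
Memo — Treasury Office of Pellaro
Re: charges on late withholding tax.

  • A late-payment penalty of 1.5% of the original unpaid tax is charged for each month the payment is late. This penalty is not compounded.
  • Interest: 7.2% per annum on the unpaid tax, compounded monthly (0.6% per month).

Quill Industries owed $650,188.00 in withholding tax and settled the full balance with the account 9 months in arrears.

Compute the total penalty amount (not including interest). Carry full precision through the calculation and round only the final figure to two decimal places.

Late-payment penalty = 1.5% × $650,188.00 × 9 mo = $87,775.38

$87,775.38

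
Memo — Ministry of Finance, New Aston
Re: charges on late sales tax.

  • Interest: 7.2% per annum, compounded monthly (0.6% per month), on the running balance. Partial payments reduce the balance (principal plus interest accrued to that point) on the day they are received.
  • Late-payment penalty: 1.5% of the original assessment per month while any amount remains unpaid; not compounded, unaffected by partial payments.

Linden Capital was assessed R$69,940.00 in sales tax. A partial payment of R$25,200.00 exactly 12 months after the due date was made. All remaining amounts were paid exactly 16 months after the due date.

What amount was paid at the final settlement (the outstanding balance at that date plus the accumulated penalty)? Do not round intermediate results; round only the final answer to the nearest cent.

Balance at month 12: R$69,940.0000 × (1 + 0.006)^12 = R$75,145.2263…
After R$25,200.00 payment: R$75,145.2263… − R$25,200.00 = R$49,945.2263…
Balance at month 16: R$49,945.2263… × (1 + 0.006)^4 = R$51,154.7431…
Penalty: 16 × 1.5% × R$69,940.00 = R$16,785.60
Final settlement = outstanding balance + penalty = R$51,154.7431… + R$16,785.60 = R$67,940.34

R$67,940.34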